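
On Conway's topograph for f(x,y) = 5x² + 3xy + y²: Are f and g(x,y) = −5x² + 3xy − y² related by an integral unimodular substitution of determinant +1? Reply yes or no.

D₁ = -11, D₂ = -11
f: flip: (5,3,1)→(1,-3,5)
f: translate: b→1 (≡-3 mod 2), so (1,-3,5)→(1,1,3)
f: reduced (well bottom): (1,1,3) with a≤c, −a<b≤a
g is negative-definite; reduce −g:
−g: flip: (5,-3,1)→(1,3,5)
−g: translate: b→1 (≡3 mod 2), so (1,3,5)→(1,1,3)
−g: reduced (well bottom): (1,1,3) with a≤c, −a<b≤a
flip sign back: reduced form of g is (-1,-1,-3)
reduced forms (1, 1, 3) vs (-1, -1, -3) ⇒ inequivalent

no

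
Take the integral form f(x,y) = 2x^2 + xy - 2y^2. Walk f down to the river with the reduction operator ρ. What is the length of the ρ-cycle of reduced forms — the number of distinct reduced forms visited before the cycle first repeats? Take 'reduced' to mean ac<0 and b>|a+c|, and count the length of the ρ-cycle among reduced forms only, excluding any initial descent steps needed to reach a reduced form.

D = 17, ⌊√D⌋ = 4
river: ρ → (-2,3,1)
river: ρ → (1,3,-2)
river: ρ → (-2,1,2)
river: ρ → (2,3,-1)
river: ρ → (-1,3,2)
river: ρ → (2,1,-2)
ρ-cycle length = 6 (tail of 0 descent steps not counted)

6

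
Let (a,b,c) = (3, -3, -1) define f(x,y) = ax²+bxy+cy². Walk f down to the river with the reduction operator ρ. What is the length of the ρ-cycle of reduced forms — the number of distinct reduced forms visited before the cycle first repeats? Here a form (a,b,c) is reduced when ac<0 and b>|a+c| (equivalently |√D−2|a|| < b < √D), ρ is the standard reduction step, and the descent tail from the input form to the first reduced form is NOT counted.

D = 21, ⌊√D⌋ = 4
descent: ρ → (-1,3,3)  [lands on river]
river: ρ → (3,3,-1)
ρ-cycle length = 2 (tail of 1 descent step not counted)

2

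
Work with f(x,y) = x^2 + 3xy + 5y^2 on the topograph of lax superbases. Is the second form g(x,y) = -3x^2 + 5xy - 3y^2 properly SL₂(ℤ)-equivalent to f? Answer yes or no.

D₁ = -11, D₂ = -11
f: translate: b→1 (≡3 mod 2), so (1,3,5)→(1,1,3)
f: reduced (well bottom): (1,1,3) with a≤c, −a<b≤a
g is negative-definite; reduce −g:
−g: translate: b→1 (≡-5 mod 6), so (3,-5,3)→(3,1,1)
−g: flip: (3,1,1)→(1,-1,3)
−g: translate: b→1 (≡-1 mod 2), so (1,-1,3)→(1,1,3)
−g: reduced (well bottom): (1,1,3) with a≤c, −a<b≤a
flip sign back: reduced form of g is (-1,-1,-3)
reduced forms (1, 1, 3) vs (-1, -1, -3) ⇒ inequivalent

no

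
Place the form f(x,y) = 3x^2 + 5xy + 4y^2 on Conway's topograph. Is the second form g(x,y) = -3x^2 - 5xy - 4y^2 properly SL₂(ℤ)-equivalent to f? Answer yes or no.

D₁ = -23, D₂ = -23
f: translate: b→-1 (≡5 mod 6), so (3,5,4)→(3,-1,2)
f: flip: (3,-1,2)→(2,1,3)
f: reduced (well bottom): (2,1,3) with a≤c, −a<b≤a
g is negative-definite; reduce −g:
−g: translate: b→-1 (≡5 mod 6), so (3,5,4)→(3,-1,2)
−g: flip: (3,-1,2)→(2,1,3)
−g: reduced (well bottom): (2,1,3) with a≤c, −a<b≤a
flip sign back: reduced form of g is (-2,-1,-3)
reduced forms (2, 1, 3) vs (-2, -1, -3) ⇒ inequivalent

no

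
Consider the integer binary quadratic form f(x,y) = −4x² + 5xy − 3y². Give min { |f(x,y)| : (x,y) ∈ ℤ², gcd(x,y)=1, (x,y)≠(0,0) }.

translate: b→3 (≡-5 mod 8), so (4,-5,3)→(4,3,2)
flip: (4,3,2)→(2,-3,4)
translate: b→1 (≡-3 mod 4), so (2,-3,4)→(2,1,3)
reduced (well bottom): (2,1,3) with a≤c, −a<b≤a
well minimum |f| = |-2| = 2 (negative-definite)

2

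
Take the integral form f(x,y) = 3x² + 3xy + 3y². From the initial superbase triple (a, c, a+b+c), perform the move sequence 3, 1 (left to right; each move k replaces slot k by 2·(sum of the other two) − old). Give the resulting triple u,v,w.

start (3,3,9) = (f(1,0),f(0,1),f(1,1))
replace slot 3: 2·(3+3) − 9 = 3 → (3,3,3)
replace slot 1: 2·(3+3) − 3 = 9 → (9,3,3)

9,3,3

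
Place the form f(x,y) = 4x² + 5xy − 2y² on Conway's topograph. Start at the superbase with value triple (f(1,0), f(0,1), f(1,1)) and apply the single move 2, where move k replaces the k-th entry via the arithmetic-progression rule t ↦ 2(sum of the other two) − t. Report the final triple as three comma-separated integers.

start (4,-2,7) = (f(1,0),f(0,1),f(1,1))
replace slot 2: 2·(4+7) − (-2) = 24 → (4,24,7)

4,24,7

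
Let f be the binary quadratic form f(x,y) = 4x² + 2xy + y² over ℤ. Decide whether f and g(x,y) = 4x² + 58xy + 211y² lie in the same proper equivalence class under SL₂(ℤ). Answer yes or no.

D₁ = -12, D₂ = -12
f: flip: (4,2,1)→(1,-2,4)
f: translate: b→0 (≡-2 mod 2), so (1,-2,4)→(1,0,3)
f: reduced (well bottom): (1,0,3) with a≤c, −a<b≤a
g: translate: b→2 (≡58 mod 8), so (4,58,211)→(4,2,1)
g: flip: (4,2,1)→(1,-2,4)
g: translate: b→0 (≡-2 mod 2), so (1,-2,4)→(1,0,3)
g: reduced (well bottom): (1,0,3) with a≤c, −a<b≤a
reduced forms (1, 0, 3) vs (1, 0, 3) ⇒ equivalent

yes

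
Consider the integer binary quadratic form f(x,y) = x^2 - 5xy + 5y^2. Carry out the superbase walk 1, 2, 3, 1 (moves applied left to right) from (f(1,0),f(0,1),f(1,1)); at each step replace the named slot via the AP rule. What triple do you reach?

start (1,5,1) = (f(1,0),f(0,1),f(1,1))
replace slot 1: 2·(5+1) − 1 = 11 → (11,5,1)
replace slot 2: 2·(11+1) − 5 = 19 → (11,19,1)
replace slot 3: 2·(11+19) − 1 = 59 → (11,19,59)
replace slot 1: 2·(19+59) − 11 = 145 → (145,19,59)

145,19,59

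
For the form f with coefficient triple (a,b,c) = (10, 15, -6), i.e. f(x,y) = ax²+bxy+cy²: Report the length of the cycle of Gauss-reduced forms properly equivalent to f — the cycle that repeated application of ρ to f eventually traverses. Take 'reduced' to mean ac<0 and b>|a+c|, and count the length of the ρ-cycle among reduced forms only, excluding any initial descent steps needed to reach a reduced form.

D = 465, ⌊√D⌋ = 21
river: ρ → (-6,21,1)
river: ρ → (1,21,-6)
river: ρ → (-6,15,10)
river: ρ → (10,5,-11)
river: ρ → (-11,17,4)
river: ρ → (4,15,-15)
river: ρ → (-15,15,4)
river: ρ → (4,17,-11)
river: ρ → (-11,5,10)
river: ρ → (10,15,-6)
ρ-cycle length = 10 (tail of 0 descent steps not counted)

10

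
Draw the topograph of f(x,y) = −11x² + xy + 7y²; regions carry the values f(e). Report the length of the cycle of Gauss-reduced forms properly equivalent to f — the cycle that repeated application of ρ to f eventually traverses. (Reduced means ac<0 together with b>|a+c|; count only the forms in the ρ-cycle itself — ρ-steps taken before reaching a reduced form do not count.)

D = 309, ⌊√D⌋ = 17
descent: ρ → (7,13,-5)  [lands on river]
river: ρ → (-5,17,1)
river: ρ → (1,17,-5)
river: ρ → (-5,13,7)
river: ρ → (7,15,-3)
river: ρ → (-3,15,7)
ρ-cycle length = 6 (tail of 1 descent step not counted)

6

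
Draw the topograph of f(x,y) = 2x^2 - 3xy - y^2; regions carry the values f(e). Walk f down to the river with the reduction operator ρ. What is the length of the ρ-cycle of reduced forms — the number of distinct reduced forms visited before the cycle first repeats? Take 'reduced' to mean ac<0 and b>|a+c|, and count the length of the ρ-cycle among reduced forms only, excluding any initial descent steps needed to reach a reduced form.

D = 17, ⌊√D⌋ = 4
descent: ρ → (-1,3,2)  [lands on river]
river: ρ → (2,1,-2)
river: ρ → (-2,3,1)
river: ρ → (1,3,-2)
river: ρ → (-2,1,2)
river: ρ → (2,3,-1)
ρ-cycle length = 6 (tail of 1 descent step not counted)

6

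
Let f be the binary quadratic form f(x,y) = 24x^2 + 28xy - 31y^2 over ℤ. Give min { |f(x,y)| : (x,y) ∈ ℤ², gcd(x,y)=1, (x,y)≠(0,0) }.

river: ρ → (-31,34,21)
river: ρ → (21,50,-15)
river: ρ → (-15,40,36)
river: ρ → (36,32,-19)
river: ρ → (-19,44,24)
river: ρ → (24,52,-11)
river: ρ → (-11,58,9)
river: ρ → (9,50,-35)
river: ρ → (-35,20,24)
river: ρ → (24,28,-31)
closes: descent 0, river 10
min |a| on river = 9

9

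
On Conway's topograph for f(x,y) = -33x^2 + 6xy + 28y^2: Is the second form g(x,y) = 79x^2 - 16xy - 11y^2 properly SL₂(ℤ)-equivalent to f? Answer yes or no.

D₁ = 3732, D₂ = 3732
river cycle of f (length 8): (28, 50, -11), (-11, 60, 3), (3, 60, -11), (-11, 50, 28), (28, 6, -33), (-33, 60, 1), (1, 60, -33), (-33, 6, 28)
river cycle of g (length 8): (-11, 60, 3), (3, 60, -11), (-11, 50, 28), (28, 6, -33), (-33, 60, 1), (1, 60, -33), (-33, 6, 28), (28, 50, -11)
cycles coincide ⇒ equivalent

yes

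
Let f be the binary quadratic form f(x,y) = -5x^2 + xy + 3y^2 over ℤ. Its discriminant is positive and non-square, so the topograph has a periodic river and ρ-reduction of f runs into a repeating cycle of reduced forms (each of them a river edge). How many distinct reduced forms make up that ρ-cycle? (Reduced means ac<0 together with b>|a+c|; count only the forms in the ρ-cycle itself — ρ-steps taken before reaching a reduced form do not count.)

D = 61, ⌊√D⌋ = 7
descent: ρ → (3,5,-3)  [lands on river]
river: ρ → (-3,7,1)
river: ρ → (1,7,-3)
river: ρ → (-3,5,3)
river: ρ → (3,7,-1)
river: ρ → (-1,7,3)
ρ-cycle length = 6 (tail of 1 descent step not counted)

6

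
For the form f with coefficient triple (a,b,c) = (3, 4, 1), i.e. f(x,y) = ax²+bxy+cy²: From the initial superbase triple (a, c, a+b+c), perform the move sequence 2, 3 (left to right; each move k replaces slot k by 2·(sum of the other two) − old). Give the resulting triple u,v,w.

start (3,1,8) = (f(1,0),f(0,1),f(1,1))
replace slot 2: 2·(3+8) − 1 = 21 → (3,21,8)
replace slot 3: 2·(3+21) − 8 = 40 → (3,21,40)

3,21,40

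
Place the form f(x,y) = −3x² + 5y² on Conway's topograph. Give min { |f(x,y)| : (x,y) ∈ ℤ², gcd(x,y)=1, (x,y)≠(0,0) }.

descent: ρ → (5,0,-3)
descent: ρ → (-3,6,2)  [lands on river]
river: ρ → (2,6,-3)
closes: descent 2, river 2
min |a| on river = 2

2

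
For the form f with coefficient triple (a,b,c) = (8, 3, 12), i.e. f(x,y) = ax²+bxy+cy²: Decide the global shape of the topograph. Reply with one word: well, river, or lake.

D = b²−4ac = 3² − 4·8·12 = -375
D < 0 ⇒ definite ⇒ every region one sign ⇒ single well

well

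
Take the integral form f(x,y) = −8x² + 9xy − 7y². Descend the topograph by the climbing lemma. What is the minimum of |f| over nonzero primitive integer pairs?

translate: b→7 (≡-9 mod 16), so (8,-9,7)→(8,7,6)
flip: (8,7,6)→(6,-7,8)
translate: b→5 (≡-7 mod 12), so (6,-7,8)→(6,5,7)
reduced (well bottom): (6,5,7) with a≤c, −a<b≤a
well minimum |f| = |-6| = 6 (negative-definite)

6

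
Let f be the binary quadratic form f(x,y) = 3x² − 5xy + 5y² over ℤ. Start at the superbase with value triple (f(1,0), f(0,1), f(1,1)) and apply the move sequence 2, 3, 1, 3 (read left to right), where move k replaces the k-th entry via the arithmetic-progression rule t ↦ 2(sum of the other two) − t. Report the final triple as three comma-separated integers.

start (3,5,3) = (f(1,0),f(0,1),f(1,1))
replace slot 2: 2·(3+3) − 5 = 7 → (3,7,3)
replace slot 3: 2·(3+7) − 3 = 17 → (3,7,17)
replace slot 1: 2·(7+17) − 3 = 45 → (45,7,17)
replace slot 3: 2·(45+7) − 17 = 87 → (45,7,87)

45,7,87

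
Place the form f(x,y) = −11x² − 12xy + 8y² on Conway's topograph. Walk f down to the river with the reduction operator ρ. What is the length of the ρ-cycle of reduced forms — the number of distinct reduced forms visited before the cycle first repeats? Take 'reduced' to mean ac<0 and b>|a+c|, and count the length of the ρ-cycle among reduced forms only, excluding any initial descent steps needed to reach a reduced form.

D = 496, ⌊√D⌋ = 22
descent: ρ → (8,12,-11)  [lands on river]
river: ρ → (-11,10,9)
river: ρ → (9,8,-12)
river: ρ → (-12,16,5)
river: ρ → (5,14,-15)
river: ρ → (-15,16,4)
river: ρ → (4,16,-15)
river: ρ → (-15,14,5)
river: ρ → (5,16,-12)
river: ρ → (-12,8,9)
river: ρ → (9,10,-11)
river: ρ → (-11,12,8)
river: ρ → (8,20,-3)
river: ρ → (-3,22,1)
river: ρ → (1,22,-3)
river: ρ → (-3,20,8)
ρ-cycle length = 16 (tail of 1 descent step not counted)

16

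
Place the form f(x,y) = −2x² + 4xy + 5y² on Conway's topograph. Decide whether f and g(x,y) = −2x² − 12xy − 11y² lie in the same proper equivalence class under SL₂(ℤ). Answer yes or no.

D₁ = 56, D₂ = 56
river cycle of f (length 4): (5, 6, -1), (-1, 6, 5), (5, 4, -2), (-2, 4, 5)
river cycle of g (length 4): (-1, 6, 5), (5, 4, -2), (-2, 4, 5), (5, 6, -1)
cycles coincide ⇒ equivalent

yes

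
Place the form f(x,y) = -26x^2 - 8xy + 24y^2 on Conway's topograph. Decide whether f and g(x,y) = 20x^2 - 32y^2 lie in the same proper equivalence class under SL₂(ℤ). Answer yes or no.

D₁ = 2560, D₂ = 2560
river cycle of f (length 8): (24, 8, -26), (-26, 44, 6), (6, 40, -40), (-40, 40, 6), (6, 44, -26), (-26, 8, 24), (24, 40, -10), (-10, 40, 24)
river cycle of g (length 4): (20, 40, -12), (-12, 32, 32), (32, 32, -12), (-12, 40, 20)
cycles differ ⇒ inequivalent

no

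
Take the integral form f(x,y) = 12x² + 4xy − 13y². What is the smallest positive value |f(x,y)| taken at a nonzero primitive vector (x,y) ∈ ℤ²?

river: ρ → (-13,22,3)
river: ρ → (3,20,-20)
river: ρ → (-20,20,3)
river: ρ → (3,22,-13)
river: ρ → (-13,4,12)
river: ρ → (12,20,-5)
river: ρ → (-5,20,12)
river: ρ → (12,4,-13)
closes: descent 0, river 8
min |a| on river = 3

3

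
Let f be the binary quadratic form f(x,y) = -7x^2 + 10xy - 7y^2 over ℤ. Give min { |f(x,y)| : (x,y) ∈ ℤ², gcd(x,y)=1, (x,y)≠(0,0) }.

translate: b→4 (≡-10 mod 14), so (7,-10,7)→(7,4,4)
flip: (7,4,4)→(4,-4,7)
translate: b→4 (≡-4 mod 8), so (4,-4,7)→(4,4,7)
reduced (well bottom): (4,4,7) with a≤c, −a<b≤a
well minimum |f| = |-4| = 4 (negative-definite)

4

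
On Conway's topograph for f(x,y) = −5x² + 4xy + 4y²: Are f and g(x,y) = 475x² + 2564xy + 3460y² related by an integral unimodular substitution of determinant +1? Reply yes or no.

D₁ = 96, D₂ = 96
river cycle of f (length 4): (4, 4, -5), (-5, 6, 3), (3, 6, -5), (-5, 4, 4)
river cycle of g (length 4): (4, 4, -5), (-5, 6, 3), (3, 6, -5), (-5, 4, 4)
cycles coincide ⇒ equivalent

yes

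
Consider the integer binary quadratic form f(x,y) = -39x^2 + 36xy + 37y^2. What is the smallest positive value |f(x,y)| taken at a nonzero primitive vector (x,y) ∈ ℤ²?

river: ρ → (37,38,-38)
river: ρ → (-38,38,37)
river: ρ → (37,36,-39)
river: ρ → (-39,42,34)
river: ρ → (34,26,-47)
river: ρ → (-47,68,13)
river: ρ → (13,62,-62)
river: ρ → (-62,62,13)
river: ρ → (13,68,-47)
river: ρ → (-47,26,34)
river: ρ → (34,42,-39)
river: ρ → (-39,36,37)
closes: descent 0, river 12
min |a| on river = 13

13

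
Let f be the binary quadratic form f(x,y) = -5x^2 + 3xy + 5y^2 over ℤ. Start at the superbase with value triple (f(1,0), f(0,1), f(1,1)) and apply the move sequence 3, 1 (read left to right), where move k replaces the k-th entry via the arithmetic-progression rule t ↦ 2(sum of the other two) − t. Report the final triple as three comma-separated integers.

start (-5,5,3) = (f(1,0),f(0,1),f(1,1))
replace slot 3: 2·((-5)+5) − 3 = -3 → (-5,5,-3)
replace slot 1: 2·(5+(-3)) − (-5) = 9 → (9,5,-3)

9,5,-3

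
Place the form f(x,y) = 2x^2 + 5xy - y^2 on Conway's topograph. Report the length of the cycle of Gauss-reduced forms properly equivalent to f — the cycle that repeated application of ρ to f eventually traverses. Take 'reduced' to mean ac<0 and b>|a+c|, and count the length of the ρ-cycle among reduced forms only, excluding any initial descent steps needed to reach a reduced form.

D = 33, ⌊√D⌋ = 5
river: ρ → (-1,5,2)
river: ρ → (2,3,-3)
river: ρ → (-3,3,2)
river: ρ → (2,5,-1)
ρ-cycle length = 4 (tail of 0 descent steps not counted)

4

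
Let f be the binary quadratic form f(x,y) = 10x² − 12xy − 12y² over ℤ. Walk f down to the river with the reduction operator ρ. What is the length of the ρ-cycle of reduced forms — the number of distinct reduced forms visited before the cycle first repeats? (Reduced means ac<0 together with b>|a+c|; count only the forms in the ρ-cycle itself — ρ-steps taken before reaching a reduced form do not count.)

D = 624, ⌊√D⌋ = 24
descent: ρ → (-12,12,10)  [lands on river]
river: ρ → (10,8,-14)
river: ρ → (-14,20,4)
river: ρ → (4,20,-14)
river: ρ → (-14,8,10)
river: ρ → (10,12,-12)
ρ-cycle length = 6 (tail of 1 descent step not counted)

6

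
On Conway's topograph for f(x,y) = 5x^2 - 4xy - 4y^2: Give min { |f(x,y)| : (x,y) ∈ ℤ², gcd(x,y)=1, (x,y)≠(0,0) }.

descent: ρ → (-4,4,5)  [lands on river]
river: ρ → (5,6,-3)
river: ρ → (-3,6,5)
river: ρ → (5,4,-4)
closes: descent 1, river 4
min |a| on river = 3

3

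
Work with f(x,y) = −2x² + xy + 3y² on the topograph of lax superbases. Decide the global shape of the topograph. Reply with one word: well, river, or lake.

D = b²−4ac = 1² − 4·(-2)·3 = 25
D = 5² is a perfect square ⇒ form factors over ℤ ⇒ lakes

lake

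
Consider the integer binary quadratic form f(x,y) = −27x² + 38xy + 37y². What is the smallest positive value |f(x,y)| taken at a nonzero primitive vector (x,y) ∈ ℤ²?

river: ρ → (37,36,-28)
river: ρ → (-28,20,45)
river: ρ → (45,70,-3)
river: ρ → (-3,68,68)
river: ρ → (68,68,-3)
river: ρ → (-3,70,45)
river: ρ → (45,20,-28)
river: ρ → (-28,36,37)
river: ρ → (37,38,-27)
river: ρ → (-27,70,5)
river: ρ → (5,70,-27)
river: ρ → (-27,38,37)
closes: descent 0, river 12
min |a| on river = 3

3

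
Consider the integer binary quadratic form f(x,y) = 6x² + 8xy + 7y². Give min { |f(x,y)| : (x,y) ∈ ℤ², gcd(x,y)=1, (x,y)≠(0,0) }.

translate: b→-4 (≡8 mod 12), so (6,8,7)→(6,-4,5)
flip: (6,-4,5)→(5,4,6)
reduced (well bottom): (5,4,6) with a≤c, −a<b≤a
well minimum = a = 5

5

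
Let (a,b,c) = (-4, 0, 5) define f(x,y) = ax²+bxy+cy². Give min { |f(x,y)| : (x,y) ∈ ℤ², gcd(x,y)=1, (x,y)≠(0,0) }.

descent: ρ → (5,0,-4)
descent: ρ → (-4,8,1)  [lands on river]
river: ρ → (1,8,-4)
closes: descent 2, river 2
min |a| on river = 1

1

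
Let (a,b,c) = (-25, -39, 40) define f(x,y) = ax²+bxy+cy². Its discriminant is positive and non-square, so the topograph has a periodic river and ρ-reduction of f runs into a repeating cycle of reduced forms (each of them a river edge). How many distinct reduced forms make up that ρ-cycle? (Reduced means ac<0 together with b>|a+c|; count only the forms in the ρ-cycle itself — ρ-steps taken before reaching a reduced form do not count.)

D = 5521, ⌊√D⌋ = 74
descent: ρ → (40,39,-25)  [lands on river]
river: ρ → (-25,61,18)
river: ρ → (18,47,-46)
river: ρ → (-46,45,19)
river: ρ → (19,69,-10)
river: ρ → (-10,71,12)
river: ρ → (12,73,-4)
river: ρ → (-4,71,30)
river: ρ → (30,49,-26)
river: ρ → (-26,55,24)
river: ρ → (24,41,-40)
river: ρ → (-40,39,25)
river: ρ → (25,61,-18)
river: ρ → (-18,47,46)
river: ρ → (46,45,-19)
river: ρ → (-19,69,10)
river: ρ → (10,71,-12)
river: ρ → (-12,73,4)
river: ρ → (4,71,-30)
river: ρ → (-30,49,26)
river: ρ → (26,55,-24)
river: ρ → (-24,41,40)
ρ-cycle length = 22 (tail of 1 descent step not counted)

22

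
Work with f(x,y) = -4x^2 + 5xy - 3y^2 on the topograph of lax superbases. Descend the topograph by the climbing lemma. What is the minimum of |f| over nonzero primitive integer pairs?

translate: b→3 (≡-5 mod 8), so (4,-5,3)→(4,3,2)
flip: (4,3,2)→(2,-3,4)
translate: b→1 (≡-3 mod 4), so (2,-3,4)→(2,1,3)
reduced (well bottom): (2,1,3) with a≤c, −a<b≤a
well minimum |f| = |-2| = 2 (negative-definite)

2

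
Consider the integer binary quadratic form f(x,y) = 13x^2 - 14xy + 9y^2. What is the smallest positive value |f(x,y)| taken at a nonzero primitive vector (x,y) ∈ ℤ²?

translate: b→12 (≡-14 mod 26), so (13,-14,9)→(13,12,8)
flip: (13,12,8)→(8,-12,13)
translate: b→4 (≡-12 mod 16), so (8,-12,13)→(8,4,9)
reduced (well bottom): (8,4,9) with a≤c, −a<b≤a
well minimum = a = 8

8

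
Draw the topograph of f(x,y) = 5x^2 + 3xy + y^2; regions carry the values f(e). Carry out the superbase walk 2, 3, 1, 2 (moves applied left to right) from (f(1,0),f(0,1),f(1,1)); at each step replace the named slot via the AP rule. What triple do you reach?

start (5,1,9) = (f(1,0),f(0,1),f(1,1))
replace slot 2: 2·(5+9) − 1 = 27 → (5,27,9)
replace slot 3: 2·(5+27) − 9 = 55 → (5,27,55)
replace slot 1: 2·(27+55) − 5 = 159 → (159,27,55)
replace slot 2: 2·(159+55) − 27 = 401 → (159,401,55)

159,401,55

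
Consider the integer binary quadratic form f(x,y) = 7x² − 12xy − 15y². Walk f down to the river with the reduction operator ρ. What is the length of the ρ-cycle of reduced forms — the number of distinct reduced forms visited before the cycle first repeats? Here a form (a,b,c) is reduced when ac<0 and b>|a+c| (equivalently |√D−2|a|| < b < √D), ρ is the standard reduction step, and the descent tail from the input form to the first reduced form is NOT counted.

D = 564, ⌊√D⌋ = 23
descent: ρ → (-15,12,7)  [lands on river]
river: ρ → (7,16,-11)
river: ρ → (-11,6,12)
river: ρ → (12,18,-5)
river: ρ → (-5,22,4)
river: ρ → (4,18,-15)
ρ-cycle length = 6 (tail of 1 descent step not counted)

6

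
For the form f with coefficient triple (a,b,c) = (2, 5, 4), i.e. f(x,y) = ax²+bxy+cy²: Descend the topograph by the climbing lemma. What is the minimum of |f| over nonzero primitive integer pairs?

translate: b→1 (≡5 mod 4), so (2,5,4)→(2,1,1)
flip: (2,1,1)→(1,-1,2)
translate: b→1 (≡-1 mod 2), so (1,-1,2)→(1,1,2)
reduced (well bottom): (1,1,2) with a≤c, −a<b≤a
well minimum = a = 1

1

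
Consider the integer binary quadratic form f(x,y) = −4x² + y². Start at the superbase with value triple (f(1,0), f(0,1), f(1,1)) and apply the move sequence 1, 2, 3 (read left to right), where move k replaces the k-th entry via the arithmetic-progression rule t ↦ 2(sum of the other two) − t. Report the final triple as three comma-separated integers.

start (-4,1,-3) = (f(1,0),f(0,1),f(1,1))
replace slot 1: 2·(1+(-3)) − (-4) = 0 → (0,1,-3)
replace slot 2: 2·(0+(-3)) − 1 = -7 → (0,-7,-3)
replace slot 3: 2·(0+(-7)) − (-3) = -11 → (0,-7,-11)

0,-7,-11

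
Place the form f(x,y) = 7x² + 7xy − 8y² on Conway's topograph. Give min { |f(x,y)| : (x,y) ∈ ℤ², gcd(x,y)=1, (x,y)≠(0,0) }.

river: ρ → (-8,9,6)
river: ρ → (6,15,-2)
river: ρ → (-2,13,13)
river: ρ → (13,13,-2)
river: ρ → (-2,15,6)
river: ρ → (6,9,-8)
river: ρ → (-8,7,7)
river: ρ → (7,7,-8)
closes: descent 0, river 8
min |a| on river = 2

2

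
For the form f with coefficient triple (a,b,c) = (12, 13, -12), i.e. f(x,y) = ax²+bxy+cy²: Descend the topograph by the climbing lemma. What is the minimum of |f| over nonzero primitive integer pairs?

river: ρ → (-12,11,13)
river: ρ → (13,15,-10)
river: ρ → (-10,25,3)
river: ρ → (3,23,-18)
river: ρ → (-18,13,8)
river: ρ → (8,19,-12)
river: ρ → (-12,5,15)
river: ρ → (15,25,-2)
river: ρ → (-2,27,2)
river: ρ → (2,25,-15)
river: ρ → (-15,5,12)
river: ρ → (12,19,-8)
river: ρ → (-8,13,18)
river: ρ → (18,23,-3)
river: ρ → (-3,25,10)
river: ρ → (10,15,-13)
river: ρ → (-13,11,12)
river: ρ → (12,13,-12)
closes: descent 0, river 18
min |a| on river = 2

2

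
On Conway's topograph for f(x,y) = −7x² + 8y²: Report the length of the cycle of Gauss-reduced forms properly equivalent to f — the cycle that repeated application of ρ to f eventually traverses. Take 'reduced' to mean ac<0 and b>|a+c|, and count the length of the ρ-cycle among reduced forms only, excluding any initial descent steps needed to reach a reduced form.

D = 224, ⌊√D⌋ = 14
descent: ρ → (8,0,-7)
descent: ρ → (-7,14,1)  [lands on river]
river: ρ → (1,14,-7)
ρ-cycle length = 2 (tail of 2 descent steps not counted)

2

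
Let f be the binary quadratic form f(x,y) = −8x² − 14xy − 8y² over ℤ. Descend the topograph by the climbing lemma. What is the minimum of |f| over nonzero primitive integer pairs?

translate: b→-2 (≡14 mod 16), so (8,14,8)→(8,-2,2)
flip: (8,-2,2)→(2,2,8)
reduced (well bottom): (2,2,8) with a≤c, −a<b≤a
well minimum |f| = |-2| = 2 (negative-definite)

2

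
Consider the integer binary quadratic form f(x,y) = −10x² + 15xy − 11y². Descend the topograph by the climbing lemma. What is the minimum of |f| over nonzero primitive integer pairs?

translate: b→5 (≡-15 mod 20), so (10,-15,11)→(10,5,6)
flip: (10,5,6)→(6,-5,10)
reduced (well bottom): (6,-5,10) with a≤c, −a<b≤a
well minimum |f| = |-6| = 6 (negative-definite)

6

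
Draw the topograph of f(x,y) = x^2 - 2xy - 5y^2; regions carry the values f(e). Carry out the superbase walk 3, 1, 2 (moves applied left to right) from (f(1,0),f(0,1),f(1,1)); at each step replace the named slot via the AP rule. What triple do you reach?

start (1,-5,-6) = (f(1,0),f(0,1),f(1,1))
replace slot 3: 2·(1+(-5)) − (-6) = -2 → (1,-5,-2)
replace slot 1: 2·((-5)+(-2)) − 1 = -15 → (-15,-5,-2)
replace slot 2: 2·((-15)+(-2)) − (-5) = -29 → (-15,-29,-2)

-15,-29,-2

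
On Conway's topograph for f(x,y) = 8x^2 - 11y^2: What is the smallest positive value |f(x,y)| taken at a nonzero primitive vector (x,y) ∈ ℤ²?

descent: ρ → (-11,0,8)
descent: ρ → (8,16,-3)  [lands on river]
river: ρ → (-3,14,13)
river: ρ → (13,12,-4)
river: ρ → (-4,12,13)
river: ρ → (13,14,-3)
river: ρ → (-3,16,8)
closes: descent 2, river 6
min |a| on river = 3

3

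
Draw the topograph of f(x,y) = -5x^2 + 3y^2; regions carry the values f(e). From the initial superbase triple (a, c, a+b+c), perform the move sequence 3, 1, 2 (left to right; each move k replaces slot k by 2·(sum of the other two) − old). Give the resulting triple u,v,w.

start (-5,3,-2) = (f(1,0),f(0,1),f(1,1))
replace slot 3: 2·((-5)+3) − (-2) = -2 → (-5,3,-2)
replace slot 1: 2·(3+(-2)) − (-5) = 7 → (7,3,-2)
replace slot 2: 2·(7+(-2)) − 3 = 7 → (7,7,-2)

7,7,-2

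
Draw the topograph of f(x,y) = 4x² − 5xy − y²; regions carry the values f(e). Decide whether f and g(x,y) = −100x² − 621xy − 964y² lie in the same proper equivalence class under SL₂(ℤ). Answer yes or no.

D₁ = 41, D₂ = 41
river cycle of f (length 10): (-1, 5, 4), (4, 3, -2), (-2, 5, 2), (2, 3, -4), (-4, 5, 1), (1, 5, -4), (-4, 3, 2), (2, 5, -2), (-2, 3, 4), (4, 5, -1)
river cycle of g (length 10): (-1, 5, 4), (4, 3, -2), (-2, 5, 2), (2, 3, -4), (-4, 5, 1), (1, 5, -4), (-4, 3, 2), (2, 5, -2), (-2, 3, 4), (4, 5, -1)
cycles coincide ⇒ equivalent

yes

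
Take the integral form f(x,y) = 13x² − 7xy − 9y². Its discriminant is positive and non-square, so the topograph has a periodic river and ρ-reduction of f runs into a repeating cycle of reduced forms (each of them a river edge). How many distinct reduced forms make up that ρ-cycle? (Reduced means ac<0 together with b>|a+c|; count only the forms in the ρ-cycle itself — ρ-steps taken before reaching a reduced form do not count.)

D = 517, ⌊√D⌋ = 22
descent: ρ → (-9,7,13)  [lands on river]
river: ρ → (13,19,-3)
river: ρ → (-3,17,19)
river: ρ → (19,21,-1)
river: ρ → (-1,21,19)
river: ρ → (19,17,-3)
river: ρ → (-3,19,13)
river: ρ → (13,7,-9)
river: ρ → (-9,11,11)
river: ρ → (11,11,-9)
ρ-cycle length = 10 (tail of 1 descent step not counted)

10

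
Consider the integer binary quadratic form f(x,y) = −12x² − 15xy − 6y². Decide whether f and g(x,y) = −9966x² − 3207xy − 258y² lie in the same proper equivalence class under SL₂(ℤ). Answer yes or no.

D₁ = -63, D₂ = -63
f is negative-definite; reduce −f:
−f: translate: b→-9 (≡15 mod 24), so (12,15,6)→(12,-9,3)
−f: flip: (12,-9,3)→(3,9,12)
−f: translate: b→3 (≡9 mod 6), so (3,9,12)→(3,3,6)
−f: reduced (well bottom): (3,3,6) with a≤c, −a<b≤a
flip sign back: reduced form of f is (-3,-3,-6)
g is negative-definite; reduce −g:
−g: flip: (9966,3207,258)→(258,-3207,9966)
−g: translate: b→-111 (≡-3207 mod 516), so (258,-3207,9966)→(258,-111,12)
−g: flip: (258,-111,12)→(12,111,258)
−g: translate: b→-9 (≡111 mod 24), so (12,111,258)→(12,-9,3)
−g: flip: (12,-9,3)→(3,9,12)
−g: translate: b→3 (≡9 mod 6), so (3,9,12)→(3,3,6)
−g: reduced (well bottom): (3,3,6) with a≤c, −a<b≤a
flip sign back: reduced form of g is (-3,-3,-6)
reduced forms (-3, -3, -6) vs (-3, -3, -6) ⇒ equivalent

yes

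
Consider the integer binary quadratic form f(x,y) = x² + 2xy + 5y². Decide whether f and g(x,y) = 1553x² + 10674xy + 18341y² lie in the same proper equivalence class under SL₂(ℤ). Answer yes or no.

D₁ = -16, D₂ = -16
f: translate: b→0 (≡2 mod 2), so (1,2,5)→(1,0,4)
f: reduced (well bottom): (1,0,4) with a≤c, −a<b≤a
g: translate: b→1356 (≡10674 mod 3106), so (1553,10674,18341)→(1553,1356,296)
g: flip: (1553,1356,296)→(296,-1356,1553)
g: translate: b→-172 (≡-1356 mod 592), so (296,-1356,1553)→(296,-172,25)
g: flip: (296,-172,25)→(25,172,296)
g: translate: b→22 (≡172 mod 50), so (25,172,296)→(25,22,5)
g: flip: (25,22,5)→(5,-22,25)
g: translate: b→-2 (≡-22 mod 10), so (5,-22,25)→(5,-2,1)
g: flip: (5,-2,1)→(1,2,5)
g: translate: b→0 (≡2 mod 2), so (1,2,5)→(1,0,4)
g: reduced (well bottom): (1,0,4) with a≤c, −a<b≤a
reduced forms (1, 0, 4) vs (1, 0, 4) ⇒ equivalent

yes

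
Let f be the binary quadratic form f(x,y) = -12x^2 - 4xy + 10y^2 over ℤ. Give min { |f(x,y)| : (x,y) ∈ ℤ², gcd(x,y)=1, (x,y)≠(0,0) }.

descent: ρ → (10,4,-12)  [lands on river]
river: ρ → (-12,20,2)
river: ρ → (2,20,-12)
river: ρ → (-12,4,10)
river: ρ → (10,16,-6)
river: ρ → (-6,20,4)
river: ρ → (4,20,-6)
river: ρ → (-6,16,10)
closes: descent 1, river 8
min |a| on river = 2

2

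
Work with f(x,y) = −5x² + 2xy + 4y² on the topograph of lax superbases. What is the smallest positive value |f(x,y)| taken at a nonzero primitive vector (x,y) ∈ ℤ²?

river: ρ → (4,6,-3)
river: ρ → (-3,6,4)
river: ρ → (4,2,-5)
river: ρ → (-5,8,1)
river: ρ → (1,8,-5)
river: ρ → (-5,2,4)
closes: descent 0, river 6
min |a| on river = 1

1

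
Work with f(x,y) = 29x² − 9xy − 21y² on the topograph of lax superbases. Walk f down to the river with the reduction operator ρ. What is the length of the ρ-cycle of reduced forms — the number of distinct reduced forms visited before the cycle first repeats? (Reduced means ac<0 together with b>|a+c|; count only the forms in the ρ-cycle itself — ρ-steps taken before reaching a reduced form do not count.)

D = 2517, ⌊√D⌋ = 50
descent: ρ → (-21,9,29)  [lands on river]
river: ρ → (29,49,-1)
river: ρ → (-1,49,29)
river: ρ → (29,9,-21)
river: ρ → (-21,33,17)
river: ρ → (17,35,-19)
river: ρ → (-19,41,11)
river: ρ → (11,47,-7)
river: ρ → (-7,37,41)
river: ρ → (41,45,-3)
river: ρ → (-3,45,41)
river: ρ → (41,37,-7)
river: ρ → (-7,47,11)
river: ρ → (11,41,-19)
river: ρ → (-19,35,17)
river: ρ → (17,33,-21)
ρ-cycle length = 16 (tail of 1 descent step not counted)

16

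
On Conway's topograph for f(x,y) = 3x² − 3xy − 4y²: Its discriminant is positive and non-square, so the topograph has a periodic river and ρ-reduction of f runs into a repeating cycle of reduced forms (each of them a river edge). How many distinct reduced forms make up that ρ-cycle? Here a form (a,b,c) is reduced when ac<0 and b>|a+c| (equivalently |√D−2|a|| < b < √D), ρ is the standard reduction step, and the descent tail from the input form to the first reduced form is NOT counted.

D = 57, ⌊√D⌋ = 7
descent: ρ → (-4,3,3)  [lands on river]
river: ρ → (3,3,-4)
river: ρ → (-4,5,2)
river: ρ → (2,7,-1)
river: ρ → (-1,7,2)
river: ρ → (2,5,-4)
ρ-cycle length = 6 (tail of 1 descent step not counted)

6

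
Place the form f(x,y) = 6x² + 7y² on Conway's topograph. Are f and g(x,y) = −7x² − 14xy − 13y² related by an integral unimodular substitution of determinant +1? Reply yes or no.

D₁ = -168, D₂ = -168
f: reduced (well bottom): (6,0,7) with a≤c, −a<b≤a
g is negative-definite; reduce −g:
−g: translate: b→0 (≡14 mod 14), so (7,14,13)→(7,0,6)
−g: flip: (7,0,6)→(6,0,7)
−g: reduced (well bottom): (6,0,7) with a≤c, −a<b≤a
flip sign back: reduced form of g is (-6,0,-7)
reduced forms (6, 0, 7) vs (-6, 0, -7) ⇒ inequivalent

no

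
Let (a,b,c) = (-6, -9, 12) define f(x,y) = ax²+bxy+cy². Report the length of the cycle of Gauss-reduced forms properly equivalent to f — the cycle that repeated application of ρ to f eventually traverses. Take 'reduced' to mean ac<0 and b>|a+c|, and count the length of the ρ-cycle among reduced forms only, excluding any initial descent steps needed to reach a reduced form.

D = 369, ⌊√D⌋ = 19
descent: ρ → (12,9,-6)  [lands on river]
river: ρ → (-6,15,6)
river: ρ → (6,9,-12)
river: ρ → (-12,15,3)
river: ρ → (3,15,-12)
river: ρ → (-12,9,6)
river: ρ → (6,15,-6)
river: ρ → (-6,9,12)
river: ρ → (12,15,-3)
river: ρ → (-3,15,12)
ρ-cycle length = 10 (tail of 1 descent step not counted)

10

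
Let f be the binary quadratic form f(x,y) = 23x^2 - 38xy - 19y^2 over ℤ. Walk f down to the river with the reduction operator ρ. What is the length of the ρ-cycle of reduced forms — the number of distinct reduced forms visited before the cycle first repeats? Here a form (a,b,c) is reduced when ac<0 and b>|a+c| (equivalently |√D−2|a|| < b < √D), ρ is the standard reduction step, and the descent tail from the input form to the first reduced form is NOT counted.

D = 3192, ⌊√D⌋ = 56
descent: ρ → (-19,38,23)  [lands on river]
river: ρ → (23,54,-3)
river: ρ → (-3,54,23)
river: ρ → (23,38,-19)
ρ-cycle length = 4 (tail of 1 descent step not counted)

4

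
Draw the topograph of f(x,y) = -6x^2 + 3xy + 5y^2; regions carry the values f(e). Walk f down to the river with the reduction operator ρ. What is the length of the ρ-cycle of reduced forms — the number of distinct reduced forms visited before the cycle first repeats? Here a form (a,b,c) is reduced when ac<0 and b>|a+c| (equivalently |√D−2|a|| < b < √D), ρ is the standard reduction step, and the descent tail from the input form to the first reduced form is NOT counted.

D = 129, ⌊√D⌋ = 11
river: ρ → (5,7,-4)
river: ρ → (-4,9,3)
river: ρ → (3,9,-4)
river: ρ → (-4,7,5)
river: ρ → (5,3,-6)
river: ρ → (-6,9,2)
river: ρ → (2,11,-1)
river: ρ → (-1,11,2)
river: ρ → (2,9,-6)
river: ρ → (-6,3,5)
ρ-cycle length = 10 (tail of 0 descent steps not counted)

10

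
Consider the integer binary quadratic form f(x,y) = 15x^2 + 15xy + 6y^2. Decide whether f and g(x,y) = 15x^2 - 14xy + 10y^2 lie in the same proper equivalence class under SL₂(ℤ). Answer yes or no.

D₁ = -135, D₂ = -404
discriminants differ ⇒ not SL₂(ℤ)-equivalent

no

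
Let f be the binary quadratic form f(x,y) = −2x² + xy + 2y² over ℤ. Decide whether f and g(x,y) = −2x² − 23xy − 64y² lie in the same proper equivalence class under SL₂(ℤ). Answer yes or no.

D₁ = 17, D₂ = 17
river cycle of f (length 6): (2, 3, -1), (-1, 3, 2), (2, 1, -2), (-2, 3, 1), (1, 3, -2), (-2, 1, 2)
river cycle of g (length 6): (-2, 1, 2), (2, 3, -1), (-1, 3, 2), (2, 1, -2), (-2, 3, 1), (1, 3, -2)
cycles coincide ⇒ equivalent

yes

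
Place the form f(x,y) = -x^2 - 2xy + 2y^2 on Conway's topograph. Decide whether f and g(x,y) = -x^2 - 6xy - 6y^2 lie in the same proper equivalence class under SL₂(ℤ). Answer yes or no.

D₁ = 12, D₂ = 12
river cycle of f (length 2): (2, 2, -1), (-1, 2, 2)
river cycle of g (length 2): (-1, 2, 2), (2, 2, -1)
cycles coincide ⇒ equivalent

yes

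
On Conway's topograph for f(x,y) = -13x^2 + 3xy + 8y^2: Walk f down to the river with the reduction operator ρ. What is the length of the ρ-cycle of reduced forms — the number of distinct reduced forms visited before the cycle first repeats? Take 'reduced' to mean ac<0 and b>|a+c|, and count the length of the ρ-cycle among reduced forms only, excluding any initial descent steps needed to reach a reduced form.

D = 425, ⌊√D⌋ = 20
descent: ρ → (8,13,-8)  [lands on river]
river: ρ → (-8,19,2)
river: ρ → (2,17,-17)
river: ρ → (-17,17,2)
river: ρ → (2,19,-8)
river: ρ → (-8,13,8)
river: ρ → (8,19,-2)
river: ρ → (-2,17,17)
river: ρ → (17,17,-2)
river: ρ → (-2,19,8)
ρ-cycle length = 10 (tail of 1 descent step not counted)

10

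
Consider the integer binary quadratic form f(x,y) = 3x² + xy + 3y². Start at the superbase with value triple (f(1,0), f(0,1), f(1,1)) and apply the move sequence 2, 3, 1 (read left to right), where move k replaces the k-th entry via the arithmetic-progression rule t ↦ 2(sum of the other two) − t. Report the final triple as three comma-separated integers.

start (3,3,7) = (f(1,0),f(0,1),f(1,1))
replace slot 2: 2·(3+7) − 3 = 17 → (3,17,7)
replace slot 3: 2·(3+17) − 7 = 33 → (3,17,33)
replace slot 1: 2·(17+33) − 3 = 97 → (97,17,33)

97,17,33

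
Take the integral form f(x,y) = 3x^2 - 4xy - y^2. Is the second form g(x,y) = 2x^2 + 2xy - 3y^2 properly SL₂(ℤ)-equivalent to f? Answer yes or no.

D₁ = 28, D₂ = 28
river cycle of f (length 4): (-1, 4, 3), (3, 2, -2), (-2, 2, 3), (3, 4, -1)
river cycle of g (length 4): (-3, 4, 1), (1, 4, -3), (-3, 2, 2), (2, 2, -3)
cycles differ ⇒ inequivalent

no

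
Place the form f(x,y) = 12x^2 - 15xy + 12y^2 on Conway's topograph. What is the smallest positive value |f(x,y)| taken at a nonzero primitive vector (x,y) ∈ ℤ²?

translate: b→9 (≡-15 mod 24), so (12,-15,12)→(12,9,9)
flip: (12,9,9)→(9,-9,12)
translate: b→9 (≡-9 mod 18), so (9,-9,12)→(9,9,12)
reduced (well bottom): (9,9,12) with a≤c, −a<b≤a
well minimum = a = 9

9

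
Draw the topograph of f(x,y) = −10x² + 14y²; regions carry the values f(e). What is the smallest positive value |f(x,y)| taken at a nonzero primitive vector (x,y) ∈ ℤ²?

descent: ρ → (14,0,-10)
descent: ρ → (-10,20,4)  [lands on river]
river: ρ → (4,20,-10)
closes: descent 2, river 2
min |a| on river = 4

4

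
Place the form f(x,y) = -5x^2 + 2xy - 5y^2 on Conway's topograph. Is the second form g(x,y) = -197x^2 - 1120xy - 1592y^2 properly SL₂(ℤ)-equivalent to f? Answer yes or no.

D₁ = -96, D₂ = -96
f is negative-definite; reduce −f:
−f: flip: (5,-2,5)→(5,2,5)
−f: reduced (well bottom): (5,2,5) with a≤c, −a<b≤a
flip sign back: reduced form of f is (-5,-2,-5)
g is negative-definite; reduce −g:
−g: translate: b→-62 (≡1120 mod 394), so (197,1120,1592)→(197,-62,5)
−g: flip: (197,-62,5)→(5,62,197)
−g: translate: b→2 (≡62 mod 10), so (5,62,197)→(5,2,5)
−g: reduced (well bottom): (5,2,5) with a≤c, −a<b≤a
flip sign back: reduced form of g is (-5,-2,-5)
reduced forms (-5, -2, -5) vs (-5, -2, -5) ⇒ equivalent

yes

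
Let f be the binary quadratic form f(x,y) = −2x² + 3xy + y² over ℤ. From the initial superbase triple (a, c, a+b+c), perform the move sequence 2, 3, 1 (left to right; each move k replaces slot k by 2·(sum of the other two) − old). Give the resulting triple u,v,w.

start (-2,1,2) = (f(1,0),f(0,1),f(1,1))
replace slot 2: 2·((-2)+2) − 1 = -1 → (-2,-1,2)
replace slot 3: 2·((-2)+(-1)) − 2 = -8 → (-2,-1,-8)
replace slot 1: 2·((-1)+(-8)) − (-2) = -16 → (-16,-1,-8)

-16,-1,-8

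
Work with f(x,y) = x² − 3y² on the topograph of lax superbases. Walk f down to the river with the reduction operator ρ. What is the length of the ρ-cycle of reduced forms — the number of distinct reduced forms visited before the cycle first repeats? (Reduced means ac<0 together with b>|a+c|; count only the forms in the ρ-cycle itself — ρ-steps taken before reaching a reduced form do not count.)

D = 12, ⌊√D⌋ = 3
descent: ρ → (-3,0,1)
descent: ρ → (1,2,-2)  [lands on river]
river: ρ → (-2,2,1)
ρ-cycle length = 2 (tail of 2 descent steps not counted)

2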